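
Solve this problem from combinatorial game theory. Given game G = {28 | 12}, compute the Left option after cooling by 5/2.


Original game: {28 | 12} (a switch {a | b} with a > b).
Cooling by t (for t below the temperature (a - b)/2 = 8) taxes each move by t: {a | b} cooled by t is {a - t | b + t}.
Cooling amount: t = 5/2
Cooled Left option: 28 - 5/2 = 51/2
Cooled Right option: 12 + 5/2 = 29/2
Cooled game: {51/2 | 29/2}
Left option = 51/2

51/2


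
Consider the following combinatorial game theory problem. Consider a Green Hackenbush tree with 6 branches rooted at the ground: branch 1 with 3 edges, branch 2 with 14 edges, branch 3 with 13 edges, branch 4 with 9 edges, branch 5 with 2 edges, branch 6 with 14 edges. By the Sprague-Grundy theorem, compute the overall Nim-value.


The tree has 6 branches from the ground vertex.
In Green Hackenbush, the Nim-value of a simple path of length k is k.
Branch 1: length 3, Nim-value = 3
Branch 2: length 14, Nim-value = 14
Branch 3: length 13, Nim-value = 13
Branch 4: length 9, Nim-value = 9
Branch 5: length 2, Nim-value = 2
Branch 6: length 14, Nim-value = 14
Total Nim-value = XOR of all branch values:
0 XOR 3 = 3
3 XOR 14 = 13
13 XOR 13 = 0
0 XOR 9 = 9
9 XOR 2 = 11
11 XOR 14 = 5
Nim-value of the tree = 5

5


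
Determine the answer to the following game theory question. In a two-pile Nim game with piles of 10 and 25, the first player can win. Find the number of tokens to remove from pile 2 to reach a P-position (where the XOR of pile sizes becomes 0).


Piles: 10 and 25
Current XOR: 10 XOR 25 = 19 (non-zero, so this is an N-position).
To make the XOR zero, we need to find a move that balances the piles.
For pile 2 (size 25): target = 25 XOR 19 = 10
We reduce pile 2 from 25 to 10.
Tokens removed: 25 - 10 = 15
Verification: 10 XOR 10 = 0

15


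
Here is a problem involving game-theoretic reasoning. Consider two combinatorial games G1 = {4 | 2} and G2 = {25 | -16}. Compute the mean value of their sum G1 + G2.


G1 = {4 | 2}, G2 = {25 | -16}
Each is a switch {a | b} with numbers a > b; its mean value is (a + b)/2, and mean value is additive over game sums: m(G1 + G2) = m(G1) + m(G2).
Mean of G1 = (4 + (2))/2 = 6/2 = 3
Mean of G2 = (25 + (-16))/2 = 9/2 = 9/2
Mean of G1 + G2 = 3 + 9/2 = 15/2

15/2


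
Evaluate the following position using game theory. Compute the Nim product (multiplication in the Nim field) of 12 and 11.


Nim multiplication is bilinear over XOR: (u XOR v) * w = (u*w) XOR (v*w).
So we split each operand into its bit components and XOR the pairwise Nim products.
12 = 4 + 8 (as XOR of powers of 2).
11 = 1 + 2 + 8 (as XOR of powers of 2).
Using the standard Nim-product table on single bits:
  2*2 = 3,   2*4 = 8,   2*8 = 12,
  4*4 = 6,   4*8 = 11,  8*8 = 13,
and  1*x = x (identity), k*l = l*k (commutative).
Pairwise Nim products:
  4 * 1 = 4
  4 * 2 = 8
  4 * 8 = 11
  8 * 1 = 8
  8 * 2 = 12
  8 * 8 = 13
XOR them: 4 XOR 8 XOR 11 XOR 8 XOR 12 XOR 13 = 14.
Result: 12 * 11 = 14 (in Nim).

14


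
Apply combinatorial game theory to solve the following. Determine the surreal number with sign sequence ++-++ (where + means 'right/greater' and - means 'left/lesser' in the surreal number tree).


Sign expansion: ++-++
Rule: track bounds (lo, hi), initially (-inf, +inf). On '+', the current value becomes lo and we move to the simplest number in (value, hi): value + 1 if hi = +inf, otherwise the midpoint (value + hi)/2. On '-', the current value becomes hi and we move to value - 1 if lo = -inf, otherwise the midpoint (lo + value)/2.
Start at 0.
Step 1: sign = +, move right. Bounds: (0, +inf). Value = 1
Step 2: sign = +, move right. Bounds: (1, +inf). Value = 2
Step 3: sign = -, move left. Bounds: (1, 2). Value = 3/2
Step 4: sign = +, move right. Bounds: (3/2, 2). Value = 7/4
Step 5: sign = +, move right. Bounds: (7/4, 2). Value = 15/8
The surreal number with sign expansion ++-++ is 15/8.

15/8


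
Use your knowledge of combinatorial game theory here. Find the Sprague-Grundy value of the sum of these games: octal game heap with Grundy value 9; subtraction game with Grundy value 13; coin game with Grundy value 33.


By the Sprague-Grundy theorem, the Grundy value of a sum of games is the XOR of individual Grundy values.
octal game heap: Grundy value = 9. Running XOR: 0 XOR 9 = 9
subtraction game: Grundy value = 13. Running XOR: 9 XOR 13 = 4
coin game: Grundy value = 33. Running XOR: 4 XOR 33 = 37
The combined Grundy value is 37.

37


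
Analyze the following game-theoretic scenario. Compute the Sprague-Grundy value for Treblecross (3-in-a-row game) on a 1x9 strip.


Treblecross: place X on empty cells; 3-in-a-row wins.
Playing within two cells of an existing X lets the opponent win at once, so sensible play treats the cells i-2..i+2 around each X as dead. The player left with no safe cell loses, so this is a normal-play take-away game on strips of safe cells.
Placing X at cell i (0-indexed) of a strip of k safe cells leaves independent strips of sizes max(0, i-2) and max(0, k-i-3). Hence G(k) = mex{ G(max(0,i-2)) XOR G(max(0,k-i-3)) : 0 <= i < k }, with G(0) = 0.
G(1): splits (0,0):0^0=0 -> mex({0}) = 1
G(2): splits (0,0):0^0=0 -> mex({0}) = 1
G(3): splits (0,0):0^0=0 -> mex({0}) = 1
G(4): splits (0,1):0^1=1 (0,0):0^0=0 -> mex({0, 1}) = 2
G(5): splits (0,2):0^1=1 (0,1):0^1=1 (0,0):0^0=0 -> mex({0, 1}) = 2
G(6) = mex({1}) = 0
G(7) = mex({0, 1, 2}) = 3
G(8) = mex({0, 1, 2}) = 3
G(9) = mex({0, 2}) = 1
Therefore G(9) = 1.

1


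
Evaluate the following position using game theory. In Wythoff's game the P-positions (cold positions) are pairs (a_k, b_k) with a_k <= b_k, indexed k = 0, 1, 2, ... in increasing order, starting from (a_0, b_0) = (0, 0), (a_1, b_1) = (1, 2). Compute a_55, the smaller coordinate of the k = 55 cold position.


By Wythoff's theorem, a_k = floor(k * phi) and b_k = floor(k * phi^2) = a_k + k, where phi = (1 + sqrt(5))/2 is the golden ratio.
phi = (1 + sqrt(5))/2 = 1.618034
k = 55
k * phi = 55 * 1.618034 = 88.991869
a_55 = floor(k * phi) = 88

88


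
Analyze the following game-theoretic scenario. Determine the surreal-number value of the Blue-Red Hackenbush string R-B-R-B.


Edges (from ground): R-B-R-B
By Berlekamp's sign-expansion rule, a Blue-Red Hackenbush stalk has the value of the surreal number whose sign sequence is the edge sequence with B -> + and R -> -.
Sign sequence: -+-+
Trace the sign expansion in the surreal number tree, starting from 0:
Edge 1: R (sign -) -> bounds (-inf, 0), value = -1
Edge 2: B (sign +) -> bounds (-1, 0), value = -1/2
Edge 3: R (sign -) -> bounds (-1, -1/2), value = -3/4
Edge 4: B (sign +) -> bounds (-3/4, -1/2), value = -5/8
Game value = -5/8

-5/8


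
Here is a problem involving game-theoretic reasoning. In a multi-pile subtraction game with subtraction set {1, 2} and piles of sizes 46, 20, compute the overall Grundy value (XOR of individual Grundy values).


Subtraction set: {1, 2}
For this subtraction set, G(n) = n mod 3 (period = max + 1 = 3).
Pile 1 (size 46): G(46) = 46 mod 3 = 1
Pile 2 (size 20): G(20) = 20 mod 3 = 2
Total Grundy value = XOR of all: 1 XOR 2 = 3

3


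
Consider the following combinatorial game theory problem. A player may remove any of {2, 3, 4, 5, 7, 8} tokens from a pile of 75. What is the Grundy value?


The subtraction set is S = {2, 3, 4, 5, 7, 8}.
G(k) = mex{ G(k - s) : s in S, s <= k }. We compute iteratively: G(0) = 0.
G(1) = mex({}) = 0
G(2) = mex({0}) = 1
G(3) = mex({0}) = 1
G(4) = mex({0, 1}) = 2
G(5) = mex({0, 1}) = 2
G(6) = mex({0, 1, 2}) = 3
G(7) = mex({0, 1, 2}) = 3
G(8) = mex({0, 1, 2, 3}) = 4
G(9) = mex({0, 1, 2, 3}) = 4
G(10) = mex({1, 2, 3, 4}) = 0
G(11) = mex({1, 2, 3, 4}) = 0
G(12) = mex({0, 2, 3, 4}) = 1
G(13) = mex({0, 2, 3, 4}) = 1
G(14) = mex({0, 1, 3, 4}) = 2
G(15) = mex({0, 1, 3, 4}) = 2
G(16) = mex({0, 1, 2, 4}) = 3
G(17) = mex({0, 1, 2, 4}) = 3
Observe that G(10)..G(17) = 0, 0, 1, 1, 2, 2, 3, 3 repeats G(0)..G(7) = 0, 0, 1, 1, 2, 2, 3, 3.
For k >= max(S) = 8, G(k) is determined by the previous 8 values G(k-8)..G(k-1); a window of 8 consecutive values has recurred shifted by 10, so by induction G(k + 10) = G(k) for all k >= 0: the sequence is periodic from the start with period 10.
One period: G(0..9) = 0, 0, 1, 1, 2, 2, 3, 3, 4, 4.
75 mod 10 = 5, so G(75) = G(5) = 2.

2


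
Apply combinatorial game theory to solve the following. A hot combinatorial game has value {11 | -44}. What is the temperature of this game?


The game is {11 | -44}, a switch {a | b} with numbers a > b.
Cooling {a | b} by t gives {a - t | b + t}, which stops being hot when a - t = b + t, i.e. at t = (a - b)/2. So the temperature of a switch is (a - b)/2.
Temperature = (Left option - Right option) / 2
= (11 - (-44)) / 2
= 55 / 2
= 55/2

55/2


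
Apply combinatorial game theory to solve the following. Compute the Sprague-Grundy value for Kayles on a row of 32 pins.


Kayles: a move removes 1 or 2 adjacent pins from a contiguous row.
Removing pins from a row of k leaves two independent rows (a, b) with a + b = k - 1 (one pin) or a + b = k - 2 (two pins); an end removal gives a = 0.
By Sprague-Grundy, G(k) = mex{ G(a) XOR G(b) } over all these splits. G(0) = 0.
G(1): splits (0,0):0^0=0 -> mex({0}) = 1
G(2): splits (0,1):0^1=1 (0,0):0^0=0 -> mex({0, 1}) = 2
G(3): splits (0,2):0^2=2 (1,1):1^1=0 (0,1):0^1=1 -> mex({0, 1, 2}) = 3
G(4): splits (0,3):0^3=3 (1,2):1^2=3 (0,2):0^2=2 (1,1):1^1=0 -> mex({0, 2, 3}) = 1
G(5): splits (0,4):0^1=1 (1,3):1^3=2 (2,2):2^2=0 (0,3):0^3=3 (1,2):1^2=3 -> mex({0, 1, 2, 3}) = 4
G(6) = mex({0, 1, 2, 4}) = 3
G(7) = mex({0, 1, 3, 4, 5}) = 2
G(8) = mex({0, 2, 3, 5, 6}) = 1
G(9) = mex({0, 1, 2, 3, 6, 7}) = 4
G(10) = mex({0, 1, 3, 4, 5, 7}) = 2
G(11) = mex({0, 1, 2, 3, 4, 5}) = 6
G(12) = mex({0, 1, 2, 3, 5, 6, 7}) = 4
G(13) = mex({0, 2, 3, 4, 6, 7}) = 1
G(14) = mex({0, 1, 4, 5, 6, 7}) = 2
G(15) = mex({0, 1, 2, 3, 4, 5, 6}) = 7
G(16) = mex({0, 2, 3, 5, 6, 7}) = 1
G(17) = mex({0, 1, 2, 3, 5, 6, 7}) = 4
G(18) = mex({0, 1, 2, 4, 5, 6}) = 3
G(19) = mex({0, 1, 3, 4, 5, 7}) = 2
G(20) = mex({0, 2, 3, 4, 5, 6, 7}) = 1
G(21) = mex({0, 1, 2, 3, 5, 6, 7}) = 4
G(22) = mex({0, 1, 2, 3, 4, 5, 7}) = 6
G(23) = mex({0, 1, 2, 3, 4, 5, 6}) = 7
G(24) = mex({0, 1, 2, 3, 5, 6, 7}) = 4
G(25) = mex({0, 2, 3, 4, 6, 7}) = 1
G(26) = mex({0, 1, 3, 4, 5, 6, 7}) = 2
G(27) = mex({0, 1, 2, 3, 4, 5, 6, 7}) = 8
G(28) = mex({0, 1, 2, 3, 4, 6, 7, 8}) = 5
G(29) = mex({0, 1, 2, 3, 5, 6, 7, 8, 9}) = 4
G(30) = mex({0, 1, 2, 3, 4, 5, 6, 9, 10}) = 7
G(31) = mex({0, 1, 3, 4, 5, 7, 10, 11}) = 2
G(32) = mex({0, 2, 3, 4, 5, 6, 7, 9, 11}) = 1
Therefore G(32) = 1.

1


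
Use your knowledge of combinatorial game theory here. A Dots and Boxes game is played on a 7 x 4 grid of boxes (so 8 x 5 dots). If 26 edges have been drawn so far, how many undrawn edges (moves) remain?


Grid: 7 x 4 boxes, i.e. 8 rows and 5 columns of dots.
Horizontal edges: (rows + 1) * cols = 8 * 4 = 32
Vertical edges: rows * (cols + 1) = 7 * 5 = 35
Total edges: 32 + 35 = 67
Edges drawn: 26
Remaining: 67 - 26 = 41

41


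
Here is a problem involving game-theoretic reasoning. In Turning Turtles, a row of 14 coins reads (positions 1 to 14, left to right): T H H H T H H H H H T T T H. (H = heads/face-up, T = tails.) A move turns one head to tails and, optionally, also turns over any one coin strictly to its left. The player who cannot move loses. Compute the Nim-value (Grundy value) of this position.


Coins: T H H H T H H H H H T T T H
Key fact: a single head at position k behaves exactly like a Nim heap of size k (turning it to T and optionally flipping a coin at j < k corresponds to moving the heap from k to j, or to 0), and heads combine as a disjunctive sum (two heads at the same place would cancel, matching j XOR j = 0). So the Nim-value is the XOR of the 1-indexed positions of the heads.
Face-up positions (1-indexed): [2, 3, 4, 6, 7, 8, 9, 10, 14]
XOR 0 with 2: 0 XOR 2 = 2
XOR 2 with 3: 2 XOR 3 = 1
XOR 1 with 4: 1 XOR 4 = 5
XOR 5 with 6: 5 XOR 6 = 3
XOR 3 with 7: 3 XOR 7 = 4
XOR 4 with 8: 4 XOR 8 = 12
XOR 12 with 9: 12 XOR 9 = 5
XOR 5 with 10: 5 XOR 10 = 15
XOR 15 with 14: 15 XOR 14 = 1
Nim-value = 1

1


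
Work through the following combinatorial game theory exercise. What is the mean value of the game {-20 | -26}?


Game = {-20 | -26}, a switch {a | b} with numbers a > b.
Its thermograph has left wall a - t and right wall b + t, which meet at t = (a - b)/2, where both equal (a + b)/2. So the mast (mean value) is at (a + b)/2.
Mean = (-20 + (-26))/2 = -46/2 = -23

-23


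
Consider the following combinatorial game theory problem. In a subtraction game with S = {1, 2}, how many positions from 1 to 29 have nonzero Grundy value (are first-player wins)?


Subtraction set S = {1, 2}, so G(n) = n mod 3.
G(n) = 0 when n is a multiple of 3.
Multiples of 3 in [1, 29]: 9
N-positions (nonzero Grundy) = 29 - 9 = 20

20


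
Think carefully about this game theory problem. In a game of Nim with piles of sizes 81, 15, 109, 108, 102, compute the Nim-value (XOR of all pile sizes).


We need the XOR (exclusive or) of all pile sizes.
After XOR-ing pile 1 (size 81): 0 XOR 81 = 81
After XOR-ing pile 2 (size 15): 81 XOR 15 = 94
After XOR-ing pile 3 (size 109): 94 XOR 109 = 51
After XOR-ing pile 4 (size 108): 51 XOR 108 = 95
After XOR-ing pile 5 (size 102): 95 XOR 102 = 57
The Nim-value of this position is 57.

57


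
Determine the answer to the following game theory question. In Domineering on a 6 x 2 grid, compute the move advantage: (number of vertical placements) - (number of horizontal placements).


Board is 6 x 2 (rows x cols).
Left (vertical) placements: (rows-1) * cols = 5 * 2 = 10
Right (horizontal) placements: rows * (cols-1) = 6 * 1 = 6
Advantage = Left - Right = 10 - 6 = 4

4


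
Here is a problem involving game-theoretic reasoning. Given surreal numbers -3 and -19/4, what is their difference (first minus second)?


x = -3, y = -19/4
Converting to common denominator: 4
x = -12/4, y = -19/4
x - y = -3 - -19/4 = 7/4

7/4


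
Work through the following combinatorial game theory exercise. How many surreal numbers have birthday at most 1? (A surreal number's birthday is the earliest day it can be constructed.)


Day 0: {|} = 0 is born. Count = 1.
Day n: the number of surreal numbers born by day n is 2^(n+1) - 1.
By day 0: 2^1 - 1 = 1
By day 1: 2^2 - 1 = 3
By day 1: 3 surreal numbers.

3


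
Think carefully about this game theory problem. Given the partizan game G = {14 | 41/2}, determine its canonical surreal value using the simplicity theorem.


Left options: {14}, max = 14
Right options: {41/2}, min = 41/2
All options are numbers and max(Left) < min(Right), so by the simplicity theorem the value is the simplest (earliest-born) number strictly between 14 and 41/2.
Integers 15 through 20 all lie strictly between 14 and 41/2.
Among integers, the simplest (lowest birthday = smallest |n|; 0 is born on day 0, +-n on day n) is 15.
No non-integer in the interval can be simpler: if x is a non-integer in the interval, then floor(x) or ceil(x) also lies in the interval (the interval contains an integer), and both are proper prefixes of x's sign expansion, i.e. born earlier. So the game value is 15.
Game value = 15

15


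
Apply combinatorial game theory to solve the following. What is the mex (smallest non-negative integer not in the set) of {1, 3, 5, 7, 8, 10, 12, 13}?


Set = {1, 3, 5, 7, 8, 10, 12, 13}
0 is NOT in the set. This is the mex.
mex = 0

0


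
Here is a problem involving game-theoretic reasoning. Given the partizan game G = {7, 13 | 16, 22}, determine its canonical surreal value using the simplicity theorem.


Left options: {7, 13}, max = 13
Right options: {16, 22}, min = 16
All options are numbers and max(Left) < min(Right), so by the simplicity theorem the value is the simplest (earliest-born) number strictly between 13 and 16.
Integers 14 through 15 all lie strictly between 13 and 16.
Among integers, the simplest (lowest birthday = smallest |n|; 0 is born on day 0, +-n on day n) is 14.
No non-integer in the interval can be simpler: if x is a non-integer in the interval, then floor(x) or ceil(x) also lies in the interval (the interval contains an integer), and both are proper prefixes of x's sign expansion, i.e. born earlier. So the game value is 14.
Game value = 14

14


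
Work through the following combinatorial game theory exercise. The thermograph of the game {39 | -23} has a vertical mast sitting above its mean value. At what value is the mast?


Game = {39 | -23}, a switch {a | b} with numbers a > b.
Its thermograph has left wall a - t and right wall b + t, which meet at t = (a - b)/2, where both equal (a + b)/2. So the mast (mean value) is at (a + b)/2.
Mean = (39 + (-23))/2 = 16/2 = 8

8


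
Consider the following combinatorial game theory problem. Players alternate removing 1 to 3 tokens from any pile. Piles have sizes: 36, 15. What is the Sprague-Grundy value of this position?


Subtraction set: {1, 2, 3}
For this subtraction set, G(n) = n mod 4 (period = max + 1 = 4).
Pile 1 (size 36): G(36) = 36 mod 4 = 0
Pile 2 (size 15): G(15) = 15 mod 4 = 3
Total Grundy value = XOR of all: 0 XOR 3 = 3

3


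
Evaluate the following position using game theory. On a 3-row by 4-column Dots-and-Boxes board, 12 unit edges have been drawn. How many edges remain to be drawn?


Grid: 3 x 4 boxes, i.e. 4 rows and 5 columns of dots.
Horizontal edges: (rows + 1) * cols = 4 * 4 = 16
Vertical edges: rows * (cols + 1) = 3 * 5 = 15
Total edges: 16 + 15 = 31
Edges drawn: 12
Remaining: 31 - 12 = 19

19


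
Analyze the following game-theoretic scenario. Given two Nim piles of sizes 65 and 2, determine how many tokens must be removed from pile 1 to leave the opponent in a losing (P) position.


Piles: 65 and 2
Current XOR: 65 XOR 2 = 67 (non-zero, so this is an N-position).
To make the XOR zero, we need to find a move that balances the piles.
For pile 1 (size 65): target = 65 XOR 67 = 2
We reduce pile 1 from 65 to 2.
Tokens removed: 65 - 2 = 63
Verification: 2 XOR 2 = 0

63


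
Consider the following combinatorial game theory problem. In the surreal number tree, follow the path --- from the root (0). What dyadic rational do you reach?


Sign expansion: ---
Rule: track bounds (lo, hi), initially (-inf, +inf). On '+', the current value becomes lo and we move to the simplest number in (value, hi): value + 1 if hi = +inf, otherwise the midpoint (value + hi)/2. On '-', the current value becomes hi and we move to value - 1 if lo = -inf, otherwise the midpoint (lo + value)/2.
Start at 0.
Step 1: sign = -, move left. Bounds: (-inf, 0). Value = -1
Step 2: sign = -, move left. Bounds: (-inf, -1). Value = -2
Step 3: sign = -, move left. Bounds: (-inf, -2). Value = -3
The surreal number with sign expansion --- is -3.

-3


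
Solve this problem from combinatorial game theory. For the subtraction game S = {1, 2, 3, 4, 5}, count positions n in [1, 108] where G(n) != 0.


Subtraction set S = {1, 2, 3, 4, 5}, so G(n) = n mod 6.
G(n) = 0 when n is a multiple of 6.
Multiples of 6 in [1, 108]: 18
N-positions (nonzero Grundy) = 108 - 18 = 90

90


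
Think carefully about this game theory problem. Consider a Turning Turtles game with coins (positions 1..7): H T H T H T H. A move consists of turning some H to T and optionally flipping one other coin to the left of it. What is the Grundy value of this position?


Coins: H T H T H T H
Key fact: a single head at position k behaves exactly like a Nim heap of size k (turning it to T and optionally flipping a coin at j < k corresponds to moving the heap from k to j, or to 0), and heads combine as a disjunctive sum (two heads at the same place would cancel, matching j XOR j = 0). So the Nim-value is the XOR of the 1-indexed positions of the heads.
Face-up positions (1-indexed): [1, 3, 5, 7]
XOR 0 with 1: 0 XOR 1 = 1
XOR 1 with 3: 1 XOR 3 = 2
XOR 2 with 5: 2 XOR 5 = 7
XOR 7 with 7: 7 XOR 7 = 0
Nim-value = 0

0


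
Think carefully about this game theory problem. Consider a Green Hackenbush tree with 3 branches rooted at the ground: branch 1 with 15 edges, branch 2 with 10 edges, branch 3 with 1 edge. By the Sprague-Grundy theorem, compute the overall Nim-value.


The tree has 3 branches from the ground vertex.
In Green Hackenbush, the Nim-value of a simple path of length k is k.
Branch 1: length 15, Nim-value = 15
Branch 2: length 10, Nim-value = 10
Branch 3: length 1, Nim-value = 1
Total Nim-value = XOR of all branch values:
0 XOR 15 = 15
15 XOR 10 = 5
5 XOR 1 = 4
Nim-value of the tree = 4

4


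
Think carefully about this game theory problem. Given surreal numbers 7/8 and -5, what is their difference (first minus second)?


x = 7/8, y = -5
Converting to common denominator: 8
x = 7/8, y = -40/8
x - y = 7/8 - -5 = 47/8

47/8


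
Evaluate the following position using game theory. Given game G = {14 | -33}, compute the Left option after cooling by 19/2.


Original game: {14 | -33} (a switch {a | b} with a > b).
Cooling by t (for t below the temperature (a - b)/2 = 47/2) taxes each move by t: {a | b} cooled by t is {a - t | b + t}.
Cooling amount: t = 19/2
Cooled Left option: 14 - 19/2 = 9/2
Cooled Right option: -33 + 19/2 = -47/2
Cooled game: {9/2 | -47/2}
Left option = 9/2

9/2


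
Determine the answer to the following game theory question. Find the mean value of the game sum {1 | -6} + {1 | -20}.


G1 = {1 | -6}, G2 = {1 | -20}
Each is a switch {a | b} with numbers a > b; its mean value is (a + b)/2, and mean value is additive over game sums: m(G1 + G2) = m(G1) + m(G2).
Mean of G1 = (1 + (-6))/2 = -5/2 = -5/2
Mean of G2 = (1 + (-20))/2 = -19/2 = -19/2
Mean of G1 + G2 = -5/2 + -19/2 = -12

-12


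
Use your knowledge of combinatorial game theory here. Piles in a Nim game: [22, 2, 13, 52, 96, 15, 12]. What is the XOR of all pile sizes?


We need the XOR (exclusive or) of all pile sizes.
After XOR-ing pile 1 (size 22): 0 XOR 22 = 22
After XOR-ing pile 2 (size 2): 22 XOR 2 = 20
After XOR-ing pile 3 (size 13): 20 XOR 13 = 25
After XOR-ing pile 4 (size 52): 25 XOR 52 = 45
After XOR-ing pile 5 (size 96): 45 XOR 96 = 77
After XOR-ing pile 6 (size 15): 77 XOR 15 = 66
After XOR-ing pile 7 (size 12): 66 XOR 12 = 78
The Nim-value of this position is 78.

78


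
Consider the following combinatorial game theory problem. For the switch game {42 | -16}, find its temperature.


The game is {42 | -16}, a switch {a | b} with numbers a > b.
Cooling {a | b} by t gives {a - t | b + t}, which stops being hot when a - t = b + t, i.e. at t = (a - b)/2. So the temperature of a switch is (a - b)/2.
Temperature = (Left option - Right option) / 2
= (42 - (-16)) / 2
= 58 / 2
= 29

29


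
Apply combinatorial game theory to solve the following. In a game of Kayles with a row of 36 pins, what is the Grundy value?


Kayles: a move removes 1 or 2 adjacent pins from a contiguous row.
Removing pins from a row of k leaves two independent rows (a, b) with a + b = k - 1 (one pin) or a + b = k - 2 (two pins); an end removal gives a = 0.
By Sprague-Grundy, G(k) = mex{ G(a) XOR G(b) } over all these splits. G(0) = 0.
G(1): splits (0,0):0^0=0 -> mex({0}) = 1
G(2): splits (0,1):0^1=1 (0,0):0^0=0 -> mex({0, 1}) = 2
G(3): splits (0,2):0^2=2 (1,1):1^1=0 (0,1):0^1=1 -> mex({0, 1, 2}) = 3
G(4): splits (0,3):0^3=3 (1,2):1^2=3 (0,2):0^2=2 (1,1):1^1=0 -> mex({0, 2, 3}) = 1
G(5): splits (0,4):0^1=1 (1,3):1^3=2 (2,2):2^2=0 (0,3):0^3=3 (1,2):1^2=3 -> mex({0, 1, 2, 3}) = 4
G(6) = mex({0, 1, 2, 4}) = 3
G(7) = mex({0, 1, 3, 4, 5}) = 2
G(8) = mex({0, 2, 3, 5, 6}) = 1
G(9) = mex({0, 1, 2, 3, 6, 7}) = 4
G(10) = mex({0, 1, 3, 4, 5, 7}) = 2
G(11) = mex({0, 1, 2, 3, 4, 5}) = 6
G(12) = mex({0, 1, 2, 3, 5, 6, 7}) = 4
G(13) = mex({0, 2, 3, 4, 6, 7}) = 1
G(14) = mex({0, 1, 4, 5, 6, 7}) = 2
G(15) = mex({0, 1, 2, 3, 4, 5, 6}) = 7
G(16) = mex({0, 2, 3, 5, 6, 7}) = 1
G(17) = mex({0, 1, 2, 3, 5, 6, 7}) = 4
G(18) = mex({0, 1, 2, 4, 5, 6}) = 3
G(19) = mex({0, 1, 3, 4, 5, 7}) = 2
G(20) = mex({0, 2, 3, 4, 5, 6, 7}) = 1
G(21) = mex({0, 1, 2, 3, 5, 6, 7}) = 4
G(22) = mex({0, 1, 2, 3, 4, 5, 7}) = 6
G(23) = mex({0, 1, 2, 3, 4, 5, 6}) = 7
G(24) = mex({0, 1, 2, 3, 5, 6, 7}) = 4
G(25) = mex({0, 2, 3, 4, 6, 7}) = 1
G(26) = mex({0, 1, 3, 4, 5, 6, 7}) = 2
G(27) = mex({0, 1, 2, 3, 4, 5, 6, 7}) = 8
G(28) = mex({0, 1, 2, 3, 4, 6, 7, 8}) = 5
G(29) = mex({0, 1, 2, 3, 5, 6, 7, 8, 9}) = 4
G(30) = mex({0, 1, 2, 3, 4, 5, 6, 9, 10}) = 7
G(31) = mex({0, 1, 3, 4, 5, 7, 10, 11}) = 2
G(32) = mex({0, 2, 3, 4, 5, 6, 7, 9, 11}) = 1
G(33) = mex({0, 1, 2, 3, 4, 5, 6, 7, 9, 12}) = 8
G(34) = mex({0, 1, 2, 3, 4, 5, 7, 8, 11, 12}) = 6
G(35) = mex({0, 1, 2, 3, 4, 5, 6, 8, 9, 10, 11}) = 7
G(36) = mex({0, 1, 2, 3, 5, 6, 7, 9, 10}) = 4
Therefore G(36) = 4.

4


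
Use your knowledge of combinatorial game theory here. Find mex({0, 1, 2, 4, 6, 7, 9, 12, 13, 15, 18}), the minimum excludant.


Set = {0, 1, 2, 4, 6, 7, 9, 12, 13, 15, 18}
0 is in the set.
1 is in the set.
2 is in the set.
3 is NOT in the set. This is the mex.
mex = 3

3


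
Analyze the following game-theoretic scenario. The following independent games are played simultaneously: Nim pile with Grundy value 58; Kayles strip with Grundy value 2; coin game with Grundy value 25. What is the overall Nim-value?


By the Sprague-Grundy theorem, the Grundy value of a sum of games is the XOR of individual Grundy values.
Nim pile: Grundy value = 58. Running XOR: 0 XOR 58 = 58
Kayles strip: Grundy value = 2. Running XOR: 58 XOR 2 = 56
coin game: Grundy value = 25. Running XOR: 56 XOR 25 = 33
The combined Grundy value is 33.

33


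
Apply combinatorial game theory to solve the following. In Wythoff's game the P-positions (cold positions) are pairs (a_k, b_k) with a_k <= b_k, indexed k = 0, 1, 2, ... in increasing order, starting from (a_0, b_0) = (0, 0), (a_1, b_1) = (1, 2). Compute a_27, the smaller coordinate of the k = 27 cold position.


By Wythoff's theorem, a_k = floor(k * phi) and b_k = floor(k * phi^2) = a_k + k, where phi = (1 + sqrt(5))/2 is the golden ratio.
phi = (1 + sqrt(5))/2 = 1.618034
k = 27
k * phi = 27 * 1.618034 = 43.686918
a_27 = floor(k * phi) = 43

43


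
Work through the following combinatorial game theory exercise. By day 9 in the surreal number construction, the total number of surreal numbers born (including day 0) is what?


Day 0: {|} = 0 is born. Count = 1.
Day n: the number of surreal numbers born by day n is 2^(n+1) - 1.
By day 0: 2^1 - 1 = 1
By day 1: 2^2 - 1 = 3
By day 2: 2^3 - 1 = 7
By day 3: 2^4 - 1 = 15
By day 4: 2^5 - 1 = 31
By day 5: 2^6 - 1 = 63
By day 6: 2^7 - 1 = 127
By day 7: 2^8 - 1 = 255
By day 8: 2^9 - 1 = 511
By day 9: 2^10 - 1 = 1023
By day 9: 1023 surreal numbers.

1023


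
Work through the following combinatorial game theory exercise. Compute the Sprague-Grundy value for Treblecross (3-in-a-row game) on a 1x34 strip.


Treblecross: place X on empty cells; 3-in-a-row wins.
Playing within two cells of an existing X lets the opponent win at once, so sensible play treats the cells i-2..i+2 around each X as dead. The player left with no safe cell loses, so this is a normal-play take-away game on strips of safe cells.
Placing X at cell i (0-indexed) of a strip of k safe cells leaves independent strips of sizes max(0, i-2) and max(0, k-i-3). Hence G(k) = mex{ G(max(0,i-2)) XOR G(max(0,k-i-3)) : 0 <= i < k }, with G(0) = 0.
G(1): splits (0,0):0^0=0 -> mex({0}) = 1
G(2): splits (0,0):0^0=0 -> mex({0}) = 1
G(3): splits (0,0):0^0=0 -> mex({0}) = 1
G(4): splits (0,1):0^1=1 (0,0):0^0=0 -> mex({0, 1}) = 2
G(5): splits (0,2):0^1=1 (0,1):0^1=1 (0,0):0^0=0 -> mex({0, 1}) = 2
G(6) = mex({1}) = 0
G(7) = mex({0, 1, 2}) = 3
G(8) = mex({0, 1, 2}) = 3
G(9) = mex({0, 2}) = 1
G(10) = mex({0, 2, 3}) = 1
G(11) = mex({0, 3}) = 1
G(12) = mex({1, 3}) = 0
G(13) = mex({0, 1, 2, 3}) = 4
G(14) = mex({0, 1, 2}) = 3
G(15) = mex({0, 1, 2}) = 3
G(16) = mex({0, 1, 2, 4}) = 3
G(17) = mex({0, 1, 3, 4}) = 2
G(18) = mex({0, 1, 3, 4}) = 2
G(19) = mex({0, 1, 3, 5}) = 2
G(20) = mex({0, 1, 2, 3, 5}) = 4
G(21) = mex({0, 1, 2, 3, 5}) = 4
G(22) = mex({1, 2, 6}) = 0
G(23) = mex({0, 1, 2, 3, 4, 6}) = 5
G(24) = mex({0, 1, 2, 3, 4}) = 5
G(25) = mex({0, 1, 3, 4, 7}) = 2
G(26) = mex({0, 1, 3, 4, 5, 7}) = 2
G(27) = mex({0, 1, 3, 5}) = 2
G(28) = mex({0, 1, 2, 5}) = 3
G(29) = mex({0, 1, 2, 4, 5, 6}) = 3
G(30) = mex({1, 2, 4, 6}) = 0
G(31) = mex({0, 1, 2, 3, 4, 6}) = 5
G(32) = mex({1, 2, 3, 4, 7}) = 0
G(33) = mex({0, 3, 7}) = 1
G(34) = mex({0, 2, 3, 5, 7}) = 1
Therefore G(34) = 1.

1


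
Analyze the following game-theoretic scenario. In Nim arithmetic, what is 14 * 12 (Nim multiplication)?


Nim multiplication is bilinear over XOR: (u XOR v) * w = (u*w) XOR (v*w).
So we split each operand into its bit components and XOR the pairwise Nim products.
14 = 2 + 4 + 8 (as XOR of powers of 2).
12 = 4 + 8 (as XOR of powers of 2).
Using the standard Nim-product table on single bits:
  2*2 = 3,   2*4 = 8,   2*8 = 12,
  4*4 = 6,   4*8 = 11,  8*8 = 13,
and  1*x = x (identity), k*l = l*k (commutative).
Pairwise Nim products:
  2 * 4 = 8
  2 * 8 = 12
  4 * 4 = 6
  4 * 8 = 11
  8 * 4 = 11
  8 * 8 = 13
XOR them: 8 XOR 12 XOR 6 XOR 11 XOR 11 XOR 13 = 15.
Result: 14 * 12 = 15 (in Nim).

15


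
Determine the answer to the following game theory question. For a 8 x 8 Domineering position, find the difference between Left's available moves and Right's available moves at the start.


Board is 8 x 8 (rows x cols).
Left (vertical) placements: (rows-1) * cols = 7 * 8 = 56
Right (horizontal) placements: rows * (cols-1) = 8 * 7 = 56
Advantage = Left - Right = 56 - 56 = 0

0


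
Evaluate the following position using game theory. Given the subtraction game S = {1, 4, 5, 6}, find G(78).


The subtraction set is S = {1, 4, 5, 6}.
G(k) = mex{ G(k - s) : s in S, s <= k }. We compute iteratively: G(0) = 0.
G(1) = mex({0}) = 1
G(2) = mex({1}) = 0
G(3) = mex({0}) = 1
G(4) = mex({0, 1}) = 2
G(5) = mex({0, 1, 2}) = 3
G(6) = mex({0, 1, 3}) = 2
G(7) = mex({0, 1, 2}) = 3
G(8) = mex({0, 1, 2, 3}) = 4
G(9) = mex({1, 2, 3, 4}) = 0
G(10) = mex({0, 2, 3}) = 1
G(11) = mex({1, 2, 3}) = 0
G(12) = mex({0, 2, 3, 4}) = 1
G(13) = mex({0, 1, 3, 4}) = 2
G(14) = mex({0, 1, 2, 4}) = 3
Observe that G(9)..G(14) = 0, 1, 0, 1, 2, 3 repeats G(0)..G(5) = 0, 1, 0, 1, 2, 3.
For k >= max(S) = 6, G(k) is determined by the previous 6 values G(k-6)..G(k-1); a window of 6 consecutive values has recurred shifted by 9, so by induction G(k + 9) = G(k) for all k >= 0: the sequence is periodic from the start with period 9.
One period: G(0..8) = 0, 1, 0, 1, 2, 3, 2, 3, 4.
78 mod 9 = 6, so G(78) = G(6) = 2.

2


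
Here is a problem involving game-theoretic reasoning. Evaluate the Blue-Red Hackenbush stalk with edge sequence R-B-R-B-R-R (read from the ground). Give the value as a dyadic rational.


Edges (from ground): R-B-R-B-R-R
By Berlekamp's sign-expansion rule, a Blue-Red Hackenbush stalk has the value of the surreal number whose sign sequence is the edge sequence with B -> + and R -> -.
Sign sequence: -+-+--
Trace the sign expansion in the surreal number tree, starting from 0:
Edge 1: R (sign -) -> bounds (-inf, 0), value = -1
Edge 2: B (sign +) -> bounds (-1, 0), value = -1/2
Edge 3: R (sign -) -> bounds (-1, -1/2), value = -3/4
Edge 4: B (sign +) -> bounds (-3/4, -1/2), value = -5/8
Edge 5: R (sign -) -> bounds (-3/4, -5/8), value = -11/16
Edge 6: R (sign -) -> bounds (-3/4, -11/16), value = -23/32
Game value = -23/32

-23/32


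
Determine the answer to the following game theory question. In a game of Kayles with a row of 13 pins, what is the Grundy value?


Kayles: a move removes 1 or 2 adjacent pins from a contiguous row.
Removing pins from a row of k leaves two independent rows (a, b) with a + b = k - 1 (one pin) or a + b = k - 2 (two pins); an end removal gives a = 0.
By Sprague-Grundy, G(k) = mex{ G(a) XOR G(b) } over all these splits. G(0) = 0.
G(1): splits (0,0):0^0=0 -> mex({0}) = 1
G(2): splits (0,1):0^1=1 (0,0):0^0=0 -> mex({0, 1}) = 2
G(3): splits (0,2):0^2=2 (1,1):1^1=0 (0,1):0^1=1 -> mex({0, 1, 2}) = 3
G(4): splits (0,3):0^3=3 (1,2):1^2=3 (0,2):0^2=2 (1,1):1^1=0 -> mex({0, 2, 3}) = 1
G(5): splits (0,4):0^1=1 (1,3):1^3=2 (2,2):2^2=0 (0,3):0^3=3 (1,2):1^2=3 -> mex({0, 1, 2, 3}) = 4
G(6) = mex({0, 1, 2, 4}) = 3
G(7) = mex({0, 1, 3, 4, 5}) = 2
G(8) = mex({0, 2, 3, 5, 6}) = 1
G(9) = mex({0, 1, 2, 3, 6, 7}) = 4
G(10) = mex({0, 1, 3, 4, 5, 7}) = 2
G(11) = mex({0, 1, 2, 3, 4, 5}) = 6
G(12) = mex({0, 1, 2, 3, 5, 6, 7}) = 4
G(13) = mex({0, 2, 3, 4, 6, 7}) = 1
Therefore G(13) = 1.

1


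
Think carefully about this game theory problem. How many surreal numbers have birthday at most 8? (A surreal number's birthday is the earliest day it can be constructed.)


Day 0: {|} = 0 is born. Count = 1.
Day n: the number of surreal numbers born by day n is 2^(n+1) - 1.
By day 0: 2^1 - 1 = 1
By day 1: 2^2 - 1 = 3
By day 2: 2^3 - 1 = 7
By day 3: 2^4 - 1 = 15
By day 4: 2^5 - 1 = 31
By day 5: 2^6 - 1 = 63
By day 6: 2^7 - 1 = 127
By day 7: 2^8 - 1 = 255
By day 8: 2^9 - 1 = 511
By day 8: 511 surreal numbers.

511


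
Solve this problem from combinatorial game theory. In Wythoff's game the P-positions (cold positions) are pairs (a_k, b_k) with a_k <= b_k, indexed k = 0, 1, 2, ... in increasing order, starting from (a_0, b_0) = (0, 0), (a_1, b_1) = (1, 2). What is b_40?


By Wythoff's theorem, a_k = floor(k * phi) and b_k = floor(k * phi^2) = a_k + k, where phi = (1 + sqrt(5))/2 is the golden ratio.
phi = (1 + sqrt(5))/2 = 1.618034
phi^2 = phi + 1 = 2.618034
k = 40
k * phi^2 = 40 * 2.618034 = 104.721360
b_40 = floor(k * phi^2) = 104 (check: a_40 + k = 64 + 40 = 104)

104


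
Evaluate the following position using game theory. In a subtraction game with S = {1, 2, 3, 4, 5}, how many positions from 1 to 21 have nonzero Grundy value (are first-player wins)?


Subtraction set S = {1, 2, 3, 4, 5}, so G(n) = n mod 6.
G(n) = 0 when n is a multiple of 6.
Multiples of 6 in [1, 21]: 3
N-positions (nonzero Grundy) = 21 - 3 = 18

18


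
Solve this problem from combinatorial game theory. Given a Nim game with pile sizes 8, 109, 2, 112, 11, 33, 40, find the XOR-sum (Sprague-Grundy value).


We need the XOR (exclusive or) of all pile sizes.
After XOR-ing pile 1 (size 8): 0 XOR 8 = 8
After XOR-ing pile 2 (size 109): 8 XOR 109 = 101
After XOR-ing pile 3 (size 2): 101 XOR 2 = 103
After XOR-ing pile 4 (size 112): 103 XOR 112 = 23
After XOR-ing pile 5 (size 11): 23 XOR 11 = 28
After XOR-ing pile 6 (size 33): 28 XOR 33 = 61
After XOR-ing pile 7 (size 40): 61 XOR 40 = 21
The Nim-value of this position is 21.

21


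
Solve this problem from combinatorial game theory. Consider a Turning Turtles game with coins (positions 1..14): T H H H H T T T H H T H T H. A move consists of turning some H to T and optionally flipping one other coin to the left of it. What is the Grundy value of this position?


Coins: T H H H H T T T H H T H T H
Key fact: a single head at position k behaves exactly like a Nim heap of size k (turning it to T and optionally flipping a coin at j < k corresponds to moving the heap from k to j, or to 0), and heads combine as a disjunctive sum (two heads at the same place would cancel, matching j XOR j = 0). So the Nim-value is the XOR of the 1-indexed positions of the heads.
Face-up positions (1-indexed): [2, 3, 4, 5, 9, 10, 12, 14]
XOR 0 with 2: 0 XOR 2 = 2
XOR 2 with 3: 2 XOR 3 = 1
XOR 1 with 4: 1 XOR 4 = 5
XOR 5 with 5: 5 XOR 5 = 0
XOR 0 with 9: 0 XOR 9 = 9
XOR 9 with 10: 9 XOR 10 = 3
XOR 3 with 12: 3 XOR 12 = 15
XOR 15 with 14: 15 XOR 14 = 1
Nim-value = 1

1


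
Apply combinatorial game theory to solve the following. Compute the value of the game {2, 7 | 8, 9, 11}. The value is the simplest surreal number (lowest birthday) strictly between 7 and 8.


Left options: {2, 7}, max = 7
Right options: {8, 9, 11}, min = 8
All options are numbers and max(Left) < min(Right), so by the simplicity theorem the value is the simplest (earliest-born) number strictly between 7 and 8.
No integer lies strictly between 7 and 8, so the value is the dyadic rational m/2^k in the interval with the smallest k (then m odd); search k = 1, 2, ...:
Denominator 2: 15/2 lies strictly between 7 and 8 -- found.
The simplest number in the interval is 15/2.
Game value = 15/2

15/2


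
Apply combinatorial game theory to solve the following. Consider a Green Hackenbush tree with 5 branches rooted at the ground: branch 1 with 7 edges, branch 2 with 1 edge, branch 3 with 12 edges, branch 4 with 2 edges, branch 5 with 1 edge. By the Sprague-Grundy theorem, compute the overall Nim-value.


The tree has 5 branches from the ground vertex.
In Green Hackenbush, the Nim-value of a simple path of length k is k.
Branch 1: length 7, Nim-value = 7
Branch 2: length 1, Nim-value = 1
Branch 3: length 12, Nim-value = 12
Branch 4: length 2, Nim-value = 2
Branch 5: length 1, Nim-value = 1
Total Nim-value = XOR of all branch values:
0 XOR 7 = 7
7 XOR 1 = 6
6 XOR 12 = 10
10 XOR 2 = 8
8 XOR 1 = 9
Nim-value of the tree = 9

9


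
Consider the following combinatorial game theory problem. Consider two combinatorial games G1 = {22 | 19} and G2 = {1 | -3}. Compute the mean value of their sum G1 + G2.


G1 = {22 | 19}, G2 = {1 | -3}
Each is a switch {a | b} with numbers a > b; its mean value is (a + b)/2, and mean value is additive over game sums: m(G1 + G2) = m(G1) + m(G2).
Mean of G1 = (22 + (19))/2 = 41/2 = 41/2
Mean of G2 = (1 + (-3))/2 = -2/2 = -1
Mean of G1 + G2 = 41/2 + -1 = 39/2

39/2


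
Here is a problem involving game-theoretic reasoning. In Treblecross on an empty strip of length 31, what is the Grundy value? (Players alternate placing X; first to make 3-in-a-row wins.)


Treblecross: place X on empty cells; 3-in-a-row wins.
Playing within two cells of an existing X lets the opponent win at once, so sensible play treats the cells i-2..i+2 around each X as dead. The player left with no safe cell loses, so this is a normal-play take-away game on strips of safe cells.
Placing X at cell i (0-indexed) of a strip of k safe cells leaves independent strips of sizes max(0, i-2) and max(0, k-i-3). Hence G(k) = mex{ G(max(0,i-2)) XOR G(max(0,k-i-3)) : 0 <= i < k }, with G(0) = 0.
G(1): splits (0,0):0^0=0 -> mex({0}) = 1
G(2): splits (0,0):0^0=0 -> mex({0}) = 1
G(3): splits (0,0):0^0=0 -> mex({0}) = 1
G(4): splits (0,1):0^1=1 (0,0):0^0=0 -> mex({0, 1}) = 2
G(5): splits (0,2):0^1=1 (0,1):0^1=1 (0,0):0^0=0 -> mex({0, 1}) = 2
G(6) = mex({1}) = 0
G(7) = mex({0, 1, 2}) = 3
G(8) = mex({0, 1, 2}) = 3
G(9) = mex({0, 2}) = 1
G(10) = mex({0, 2, 3}) = 1
G(11) = mex({0, 3}) = 1
G(12) = mex({1, 3}) = 0
G(13) = mex({0, 1, 2, 3}) = 4
G(14) = mex({0, 1, 2}) = 3
G(15) = mex({0, 1, 2}) = 3
G(16) = mex({0, 1, 2, 4}) = 3
G(17) = mex({0, 1, 3, 4}) = 2
G(18) = mex({0, 1, 3, 4}) = 2
G(19) = mex({0, 1, 3, 5}) = 2
G(20) = mex({0, 1, 2, 3, 5}) = 4
G(21) = mex({0, 1, 2, 3, 5}) = 4
G(22) = mex({1, 2, 6}) = 0
G(23) = mex({0, 1, 2, 3, 4, 6}) = 5
G(24) = mex({0, 1, 2, 3, 4}) = 5
G(25) = mex({0, 1, 3, 4, 7}) = 2
G(26) = mex({0, 1, 3, 4, 5, 7}) = 2
G(27) = mex({0, 1, 3, 5}) = 2
G(28) = mex({0, 1, 2, 5}) = 3
G(29) = mex({0, 1, 2, 4, 5, 6}) = 3
G(30) = mex({1, 2, 4, 6}) = 0
G(31) = mex({0, 1, 2, 3, 4, 6}) = 5
Therefore G(31) = 5.

5


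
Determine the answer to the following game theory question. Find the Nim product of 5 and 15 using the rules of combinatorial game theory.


Nim multiplication is bilinear over XOR: (u XOR v) * w = (u*w) XOR (v*w).
So we split each operand into its bit components and XOR the pairwise Nim products.
5 = 1 + 4 (as XOR of powers of 2).
15 = 1 + 2 + 4 + 8 (as XOR of powers of 2).
Using the standard Nim-product table on single bits:
  2*2 = 3,   2*4 = 8,   2*8 = 12,
  4*4 = 6,   4*8 = 11,  8*8 = 13,
and  1*x = x (identity), k*l = l*k (commutative).
Pairwise Nim products:
  1 * 1 = 1
  1 * 2 = 2
  1 * 4 = 4
  1 * 8 = 8
  4 * 1 = 4
  4 * 2 = 8
  4 * 4 = 6
  4 * 8 = 11
XOR them: 1 XOR 2 XOR 4 XOR 8 XOR 4 XOR 8 XOR 6 XOR 11 = 14.
Result: 5 * 15 = 14 (in Nim).

14


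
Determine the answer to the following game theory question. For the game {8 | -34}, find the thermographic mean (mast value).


Game = {8 | -34}, a switch {a | b} with numbers a > b.
Its thermograph has left wall a - t and right wall b + t, which meet at t = (a - b)/2, where both equal (a + b)/2. So the mast (mean value) is at (a + b)/2.
Mean = (8 + (-34))/2 = -26/2 = -13

-13


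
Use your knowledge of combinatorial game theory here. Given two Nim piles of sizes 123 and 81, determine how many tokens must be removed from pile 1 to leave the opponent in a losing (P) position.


Piles: 123 and 81
Current XOR: 123 XOR 81 = 42 (non-zero, so this is an N-position).
To make the XOR zero, we need to find a move that balances the piles.
For pile 1 (size 123): target = 123 XOR 42 = 81
We reduce pile 1 from 123 to 81.
Tokens removed: 123 - 81 = 42
Verification: 81 XOR 81 = 0

42
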